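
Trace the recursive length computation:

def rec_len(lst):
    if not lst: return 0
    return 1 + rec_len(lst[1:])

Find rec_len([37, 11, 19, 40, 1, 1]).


rec_len([37, 11, 19, 40, 1, 1]) = 1 + rec_len([11, 19, 40, 1, 1])
rec_len([11, 19, 40, 1, 1]) = 1 + rec_len([19, 40, 1, 1])
rec_len([19, 40, 1, 1]) = 1 + rec_len([40, 1, 1])
rec_len([40, 1, 1]) = 1 + rec_len([1, 1])
rec_len([1, 1]) = 1 + rec_len([1])
rec_len([1]) = 1 + rec_len([])
rec_len([]) = 0  (base case)
Unwinding: 1 + 1 + 1 + 1 + 1 + 1 + 0 = 6

6


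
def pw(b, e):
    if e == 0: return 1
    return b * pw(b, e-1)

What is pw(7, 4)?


pw(7, 4)
= 7 * pw(7, 3)
= 7 * 7 * pw(7, 2)
= 7 * 7 * 7 * pw(7, 1)
= 7 * 7 * 7 * 7 * pw(7, 0)
= 7 * 7 * 7 * 7 * 1
= 2401

2401


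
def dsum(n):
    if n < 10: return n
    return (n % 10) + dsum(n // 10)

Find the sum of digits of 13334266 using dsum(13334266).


dsum(13334266) = 6 + dsum(1333426)
dsum(1333426) = 6 + dsum(133342)
dsum(133342) = 2 + dsum(13334)
dsum(13334) = 4 + dsum(1333)
dsum(1333) = 3 + dsum(133)
dsum(133) = 3 + dsum(13)
dsum(13) = 3 + dsum(1)
dsum(1) = 1  (base case)
Total: 6 + 6 + 2 + 4 + 3 + 3 + 3 + 1 = 28

28


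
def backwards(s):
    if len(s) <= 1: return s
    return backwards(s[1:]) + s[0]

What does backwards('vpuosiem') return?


backwards('vpuosiem') = backwards('puosiem') + 'v'
backwards('puosiem') = backwards('uosiem') + 'p'
backwards('uosiem') = backwards('osiem') + 'u'
backwards('osiem') = backwards('siem') + 'o'
backwards('siem') = backwards('iem') + 's'
backwards('iem') = backwards('em') + 'i'
backwards('em') = backwards('m') + 'e'
backwards('m') = 'm'  (base case)
Concatenating: 'm' + 'e' + 'i' + 's' + 'o' + 'u' + 'p' + 'v' = 'meisoupv'

meisoupv


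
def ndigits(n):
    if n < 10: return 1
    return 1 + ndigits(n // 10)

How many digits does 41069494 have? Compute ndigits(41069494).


ndigits(41069494) = 1 + ndigits(4106949)
ndigits(4106949) = 1 + ndigits(410694)
ndigits(410694) = 1 + ndigits(41069)
ndigits(41069) = 1 + ndigits(4106)
ndigits(4106) = 1 + ndigits(410)
ndigits(410) = 1 + ndigits(41)
ndigits(41) = 1 + ndigits(4)
ndigits(4) = 1  (base case: 4 < 10)
Unwinding: 1 + 1 + 1 + 1 + 1 + 1 + 1 + 1 = 8

8


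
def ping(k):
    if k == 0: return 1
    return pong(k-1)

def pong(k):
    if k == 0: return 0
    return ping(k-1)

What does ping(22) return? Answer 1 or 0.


ping(22) = pong(21)
pong(21) = ping(20)
ping(20) = pong(19)
pong(19) = ping(18)
ping(18) = pong(17)
pong(17) = ping(16)
ping(16) = pong(15)
pong(15) = ping(14)
ping(14) = pong(13)
pong(13) = ping(12)
ping(12) = pong(11)
pong(11) = ping(10)
ping(10) = pong(9)
pong(9) = ping(8)
ping(8) = pong(7)
pong(7) = ping(6)
ping(6) = pong(5)
pong(5) = ping(4)
ping(4) = pong(3)
pong(3) = ping(2)
ping(2) = pong(1)
pong(1) = ping(0)
ping(0) = 1  (base case)
Result: 1

1


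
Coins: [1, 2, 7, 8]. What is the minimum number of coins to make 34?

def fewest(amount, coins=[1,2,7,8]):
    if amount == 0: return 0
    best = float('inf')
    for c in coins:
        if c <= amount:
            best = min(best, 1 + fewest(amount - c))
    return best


Building up with DP:
fewest(0) = 0
fewest(1) = min(1+fewest(0)=1+0=1) = 1
fewest(2) = min(1+fewest(1)=1+1=2, 1+fewest(0)=1+0=1) = 1
fewest(3) = min(1+fewest(2)=1+1=2, 1+fewest(1)=1+1=2) = 2
fewest(4) = min(1+fewest(3)=1+2=3, 1+fewest(2)=1+1=2) = 2
fewest(5) = min(1+fewest(4)=1+2=3, 1+fewest(3)=1+2=3) = 3
fewest(6) = min(1+fewest(5)=1+3=4, 1+fewest(4)=1+2=3) = 3
fewest(7) = min(1+fewest(6)=1+3=4, 1+fewest(5)=1+3=4, 1+fewest(0)=1+0=1) = 1
fewest(8) = min(1+fewest(7)=1+1=2, 1+fewest(6)=1+3=4, 1+fewest(1)=1+1=2, 1+fewest(0)=1+0=1) = 1
fewest(9) = min(1+fewest(8)=1+1=2, 1+fewest(7)=1+1=2, 1+fewest(2)=1+1=2, 1+fewest(1)=1+1=2) = 2
fewest(10) = min(1+fewest(9)=1+2=3, 1+fewest(8)=1+1=2, 1+fewest(3)=1+2=3, 1+fewest(2)=1+1=2) = 2
fewest(11) = min(1+fewest(10)=1+2=3, 1+fewest(9)=1+2=3, 1+fewest(4)=1+2=3, 1+fewest(3)=1+2=3) = 3
fewest(12) = min(1+fewest(11)=1+3=4, 1+fewest(10)=1+2=3, 1+fewest(5)=1+3=4, 1+fewest(4)=1+2=3) = 3
fewest(13) = min(1+fewest(12)=1+3=4, 1+fewest(11)=1+3=4, 1+fewest(6)=1+3=4, 1+fewest(5)=1+3=4) = 4
fewest(14) = min(1+fewest(13)=1+4=5, 1+fewest(12)=1+3=4, 1+fewest(7)=1+1=2, 1+fewest(6)=1+3=4) = 2
fewest(15) = min(1+fewest(14)=1+2=3, 1+fewest(13)=1+4=5, 1+fewest(8)=1+1=2, 1+fewest(7)=1+1=2) = 2
fewest(16) = min(1+fewest(15)=1+2=3, 1+fewest(14)=1+2=3, 1+fewest(9)=1+2=3, 1+fewest(8)=1+1=2) = 2
fewest(17) = min(1+fewest(16)=1+2=3, 1+fewest(15)=1+2=3, 1+fewest(10)=1+2=3, 1+fewest(9)=1+2=3) = 3
fewest(18) = min(1+fewest(17)=1+3=4, 1+fewest(16)=1+2=3, 1+fewest(11)=1+3=4, 1+fewest(10)=1+2=3) = 3
fewest(19) = min(1+fewest(18)=1+3=4, 1+fewest(17)=1+3=4, 1+fewest(12)=1+3=4, 1+fewest(11)=1+3=4) = 4
fewest(20) = min(1+fewest(19)=1+4=5, 1+fewest(18)=1+3=4, 1+fewest(13)=1+4=5, 1+fewest(12)=1+3=4) = 4
fewest(21) = min(1+fewest(20)=1+4=5, 1+fewest(19)=1+4=5, 1+fewest(14)=1+2=3, 1+fewest(13)=1+4=5) = 3
fewest(22) = min(1+fewest(21)=1+3=4, 1+fewest(20)=1+4=5, 1+fewest(15)=1+2=3, 1+fewest(14)=1+2=3) = 3
fewest(23) = min(1+fewest(22)=1+3=4, 1+fewest(21)=1+3=4, 1+fewest(16)=1+2=3, 1+fewest(15)=1+2=3) = 3
fewest(24) = min(1+fewest(23)=1+3=4, 1+fewest(22)=1+3=4, 1+fewest(17)=1+3=4, 1+fewest(16)=1+2=3) = 3
fewest(25) = min(1+fewest(24)=1+3=4, 1+fewest(23)=1+3=4, 1+fewest(18)=1+3=4, 1+fewest(17)=1+3=4) = 4
fewest(26) = min(1+fewest(25)=1+4=5, 1+fewest(24)=1+3=4, 1+fewest(19)=1+4=5, 1+fewest(18)=1+3=4) = 4
fewest(27) = min(1+fewest(26)=1+4=5, 1+fewest(25)=1+4=5, 1+fewest(20)=1+4=5, 1+fewest(19)=1+4=5) = 5
fewest(28) = min(1+fewest(27)=1+5=6, 1+fewest(26)=1+4=5, 1+fewest(21)=1+3=4, 1+fewest(20)=1+4=5) = 4
fewest(29) = min(1+fewest(28)=1+4=5, 1+fewest(27)=1+5=6, 1+fewest(22)=1+3=4, 1+fewest(21)=1+3=4) = 4
fewest(30) = min(1+fewest(29)=1+4=5, 1+fewest(28)=1+4=5, 1+fewest(23)=1+3=4, 1+fewest(22)=1+3=4) = 4
fewest(31) = min(1+fewest(30)=1+4=5, 1+fewest(29)=1+4=5, 1+fewest(24)=1+3=4, 1+fewest(23)=1+3=4) = 4
fewest(32) = min(1+fewest(31)=1+4=5, 1+fewest(30)=1+4=5, 1+fewest(25)=1+4=5, 1+fewest(24)=1+3=4) = 4
fewest(33) = min(1+fewest(32)=1+4=5, 1+fewest(31)=1+4=5, 1+fewest(26)=1+4=5, 1+fewest(25)=1+4=5) = 5
fewest(34) = min(1+fewest(33)=1+5=6, 1+fewest(32)=1+4=5, 1+fewest(27)=1+5=6, 1+fewest(26)=1+4=5) = 5

5


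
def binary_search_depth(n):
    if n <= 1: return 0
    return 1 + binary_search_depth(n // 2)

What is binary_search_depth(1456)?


1456 / 2 = 728
728 / 2 = 364
364 / 2 = 182
182 / 2 = 91
91 / 2 = 45
45 / 2 = 22
22 / 2 = 11
11 / 2 = 5
5 / 2 = 2
2 / 2 = 1
Reached 1 after 10 halvings

10


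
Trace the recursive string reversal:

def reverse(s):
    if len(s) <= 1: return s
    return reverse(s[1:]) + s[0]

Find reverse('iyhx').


reverse('iyhx') = reverse('yhx') + 'i'
reverse('yhx') = reverse('hx') + 'y'
reverse('hx') = reverse('x') + 'h'
reverse('x') = 'x'  (base case)
Concatenating: 'x' + 'h' + 'y' + 'i' = 'xhyi'

xhyi


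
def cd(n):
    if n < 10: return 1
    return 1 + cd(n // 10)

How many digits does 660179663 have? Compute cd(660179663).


cd(660179663) = 1 + cd(66017966)
cd(66017966) = 1 + cd(6601796)
cd(6601796) = 1 + cd(660179)
cd(660179) = 1 + cd(66017)
cd(66017) = 1 + cd(6601)
cd(6601) = 1 + cd(660)
cd(660) = 1 + cd(66)
cd(66) = 1 + cd(6)
cd(6) = 1  (base case: 6 < 10)
Unwinding: 1 + 1 + 1 + 1 + 1 + 1 + 1 + 1 + 1 = 9

9


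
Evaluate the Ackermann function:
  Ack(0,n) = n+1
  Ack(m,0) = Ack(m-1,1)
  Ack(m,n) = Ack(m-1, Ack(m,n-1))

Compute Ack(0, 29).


Ack(0, 29) = 30
Result: Ack(0, 29) = 30

30


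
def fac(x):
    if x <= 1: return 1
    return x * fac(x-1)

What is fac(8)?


fac(8)
= 8 * fac(7)
= 8 * 7 * fac(6)
= 8 * 7 * 6 * fac(5)
= 8 * 7 * 6 * 5 * fac(4)
= 8 * 7 * 6 * 5 * 4 * fac(3)
= 8 * 7 * 6 * 5 * 4 * 3 * fac(2)
= 8 * 7 * 6 * 5 * 4 * 3 * 2 * fac(1)
= 8 * 7 * 6 * 5 * 4 * 3 * 2 * 1
= 40320

40320


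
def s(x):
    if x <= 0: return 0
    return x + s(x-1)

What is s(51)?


s(51)
= 51 + 50 + 49 + 48 + 47 + 46 + 45 + 44 + 43 + 42 + 41 + 40 + 39 + 38 + 37 + 36 + 35 + 34 + 33 + 32 + 31 + 30 + 29 + 28 + 27 + 26 + 25 + 24 + 23 + 22 + 21 + 20 + 19 + 18 + 17 + 16 + 15 + 14 + 13 + 12 + 11 + 10 + 9 + 8 + 7 + 6 + 5 + 4 + 3 + 2 + 1 + s(0)
= 51 + 50 + 49 + 48 + 47 + 46 + 45 + 44 + 43 + 42 + 41 + 40 + 39 + 38 + 37 + 36 + 35 + 34 + 33 + 32 + 31 + 30 + 29 + 28 + 27 + 26 + 25 + 24 + 23 + 22 + 21 + 20 + 19 + 18 + 17 + 16 + 15 + 14 + 13 + 12 + 11 + 10 + 9 + 8 + 7 + 6 + 5 + 4 + 3 + 2 + 1 + 0
= 1326

1326


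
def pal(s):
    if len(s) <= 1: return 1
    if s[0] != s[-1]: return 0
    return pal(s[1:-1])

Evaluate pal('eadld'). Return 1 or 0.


pal('eadld'): s[0]='e' != s[-1]='d' -> return 0
Result: 0 (not a palindrome)

0


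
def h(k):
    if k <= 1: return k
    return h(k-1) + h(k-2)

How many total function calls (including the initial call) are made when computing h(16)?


Let C(n) = total calls for h(n)
C(0) = 1, C(1) = 1
C(2) = 1 + C(1) + C(0) = 1 + 1 + 1 = 3
C(3) = 1 + C(2) + C(1) = 1 + 3 + 1 = 5
C(4) = 1 + C(3) + C(2) = 1 + 5 + 3 = 9
C(5) = 1 + C(4) + C(3) = 1 + 9 + 5 = 15
C(6) = 1 + C(5) + C(4) = 1 + 15 + 9 = 25
C(7) = 1 + C(6) + C(5) = 1 + 25 + 15 = 41
C(8) = 1 + C(7) + C(6) = 1 + 41 + 25 = 67
C(9) = 1 + C(8) + C(7) = 1 + 67 + 41 = 109
C(10) = 1 + C(9) + C(8) = 1 + 109 + 67 = 177
C(11) = 1 + C(10) + C(9) = 1 + 177 + 109 = 287
C(12) = 1 + C(11) + C(10) = 1 + 287 + 177 = 465
C(13) = 1 + C(12) + C(11) = 1 + 465 + 287 = 753
C(14) = 1 + C(13) + C(12) = 1 + 753 + 465 = 1219
C(15) = 1 + C(14) + C(13) = 1 + 1219 + 753 = 1973
C(16) = 1 + C(15) + C(14) = 1 + 1973 + 1219 = 3193

3193


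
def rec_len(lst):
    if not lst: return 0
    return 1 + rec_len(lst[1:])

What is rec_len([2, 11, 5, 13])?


rec_len([2, 11, 5, 13]) = 1 + rec_len([11, 5, 13])
rec_len([11, 5, 13]) = 1 + rec_len([5, 13])
rec_len([5, 13]) = 1 + rec_len([13])
rec_len([13]) = 1 + rec_len([])
rec_len([]) = 0  (base case)
Unwinding: 1 + 1 + 1 + 1 + 0 = 4

4


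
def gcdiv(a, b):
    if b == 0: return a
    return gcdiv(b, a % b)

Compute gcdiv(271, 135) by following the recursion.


gcdiv(271, 135) = gcdiv(135, 1)
gcdiv(135, 1) = gcdiv(1, 0)
gcdiv(1, 0) = 1  (base case)

1


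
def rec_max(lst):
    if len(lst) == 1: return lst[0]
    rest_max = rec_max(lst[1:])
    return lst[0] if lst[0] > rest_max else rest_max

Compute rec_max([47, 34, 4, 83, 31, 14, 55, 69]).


rec_max([47, 34, 4, 83, 31, 14, 55, 69]): compare 47 with rec_max([34, 4, 83, 31, 14, 55, 69])
rec_max([34, 4, 83, 31, 14, 55, 69]): compare 34 with rec_max([4, 83, 31, 14, 55, 69])
rec_max([4, 83, 31, 14, 55, 69]): compare 4 with rec_max([83, 31, 14, 55, 69])
rec_max([83, 31, 14, 55, 69]): compare 83 with rec_max([31, 14, 55, 69])
rec_max([31, 14, 55, 69]): compare 31 with rec_max([14, 55, 69])
rec_max([14, 55, 69]): compare 14 with rec_max([55, 69])
rec_max([55, 69]): compare 55 with rec_max([69])
rec_max([69]) = 69  (base case)
Compare 55 with 69 -> 69
Compare 14 with 69 -> 69
Compare 31 with 69 -> 69
Compare 83 with 69 -> 83
Compare 4 with 83 -> 83
Compare 34 with 83 -> 83
Compare 47 with 83 -> 83

83


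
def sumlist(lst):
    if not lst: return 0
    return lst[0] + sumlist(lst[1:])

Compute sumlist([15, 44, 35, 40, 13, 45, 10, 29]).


sumlist([15, 44, 35, 40, 13, 45, 10, 29]) = 15 + sumlist([44, 35, 40, 13, 45, 10, 29])
sumlist([44, 35, 40, 13, 45, 10, 29]) = 44 + sumlist([35, 40, 13, 45, 10, 29])
sumlist([35, 40, 13, 45, 10, 29]) = 35 + sumlist([40, 13, 45, 10, 29])
sumlist([40, 13, 45, 10, 29]) = 40 + sumlist([13, 45, 10, 29])
sumlist([13, 45, 10, 29]) = 13 + sumlist([45, 10, 29])
sumlist([45, 10, 29]) = 45 + sumlist([10, 29])
sumlist([10, 29]) = 10 + sumlist([29])
sumlist([29]) = 29 + sumlist([])
sumlist([]) = 0  (base case)
Total: 15 + 44 + 35 + 40 + 13 + 45 + 10 + 29 + 0 = 231

231


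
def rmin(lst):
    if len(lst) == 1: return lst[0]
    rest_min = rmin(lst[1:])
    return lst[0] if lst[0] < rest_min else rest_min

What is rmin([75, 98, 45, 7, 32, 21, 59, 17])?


rmin([75, 98, 45, 7, 32, 21, 59, 17]): compare 75 with rmin([98, 45, 7, 32, 21, 59, 17])
rmin([98, 45, 7, 32, 21, 59, 17]): compare 98 with rmin([45, 7, 32, 21, 59, 17])
rmin([45, 7, 32, 21, 59, 17]): compare 45 with rmin([7, 32, 21, 59, 17])
rmin([7, 32, 21, 59, 17]): compare 7 with rmin([32, 21, 59, 17])
rmin([32, 21, 59, 17]): compare 32 with rmin([21, 59, 17])
rmin([21, 59, 17]): compare 21 with rmin([59, 17])
rmin([59, 17]): compare 59 with rmin([17])
rmin([17]) = 17  (base case)
Compare 59 with 17 -> 17
Compare 21 with 17 -> 17
Compare 32 with 17 -> 17
Compare 7 with 17 -> 7
Compare 45 with 7 -> 7
Compare 98 with 7 -> 7
Compare 75 with 7 -> 7

7


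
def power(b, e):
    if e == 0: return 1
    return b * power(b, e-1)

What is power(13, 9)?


power(13, 9)
= 13 * power(13, 8)
= 13 * 13 * power(13, 7)
= 13 * 13 * 13 * power(13, 6)
= 13 * 13 * 13 * 13 * power(13, 5)
= 13 * 13 * 13 * 13 * 13 * power(13, 4)
= 13 * 13 * 13 * 13 * 13 * 13 * power(13, 3)
= 13 * 13 * 13 * 13 * 13 * 13 * 13 * power(13, 2)
= 13 * 13 * 13 * 13 * 13 * 13 * 13 * 13 * power(13, 1)
= 13 * 13 * 13 * 13 * 13 * 13 * 13 * 13 * 13 * power(13, 0)
= 13 * 13 * 13 * 13 * 13 * 13 * 13 * 13 * 13 * 1
= 10604499373

10604499373


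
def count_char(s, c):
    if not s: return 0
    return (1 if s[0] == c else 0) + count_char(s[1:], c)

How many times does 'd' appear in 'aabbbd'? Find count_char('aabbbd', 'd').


s[0]='a' != 'd' -> 0
s[0]='a' != 'd' -> 0
s[0]='b' != 'd' -> 0
s[0]='b' != 'd' -> 0
s[0]='b' != 'd' -> 0
s[0]='d' == 'd' -> 1
Sum: 0 + 0 + 0 + 0 + 0 + 1 = 1

1


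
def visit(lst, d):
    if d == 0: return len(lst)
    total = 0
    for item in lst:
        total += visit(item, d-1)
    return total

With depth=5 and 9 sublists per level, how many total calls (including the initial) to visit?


At depth 0 (root): 1 call
At depth 1: each of 1 parents calls visit on 9 children = 9 calls
At depth 2: each of 9 parents calls visit on 9 children = 81 calls
At depth 3: each of 81 parents calls visit on 9 children = 729 calls
At depth 4: each of 729 parents calls visit on 9 children = 6561 calls
At depth 5: each of 6561 parents calls visit on 9 children = 59049 calls
Total: 1 + 9 + 81 + 729 + 6561 + 59049 = 66430

66430


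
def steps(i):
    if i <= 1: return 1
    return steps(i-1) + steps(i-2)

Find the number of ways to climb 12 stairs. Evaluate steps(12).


Building up from base cases:
steps(0) = 1
steps(1) = 1
steps(2) = steps(1) + steps(0) = 1 + 1 = 2
steps(3) = steps(2) + steps(1) = 2 + 1 = 3
steps(4) = steps(3) + steps(2) = 3 + 2 = 5
steps(5) = steps(4) + steps(3) = 5 + 3 = 8
steps(6) = steps(5) + steps(4) = 8 + 5 = 13
steps(7) = steps(6) + steps(5) = 13 + 8 = 21
steps(8) = steps(7) + steps(6) = 21 + 13 = 34
steps(9) = steps(8) + steps(7) = 34 + 21 = 55
steps(10) = steps(9) + steps(8) = 55 + 34 = 89
steps(11) = steps(10) + steps(9) = 89 + 55 = 144
steps(12) = steps(11) + steps(10) = 144 + 89 = 233

233


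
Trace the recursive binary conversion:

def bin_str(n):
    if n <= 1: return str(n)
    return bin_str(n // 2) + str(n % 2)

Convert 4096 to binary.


bin_str(4096) = bin_str(2048) + '0'
bin_str(2048) = bin_str(1024) + '0'
bin_str(1024) = bin_str(512) + '0'
bin_str(512) = bin_str(256) + '0'
bin_str(256) = bin_str(128) + '0'
bin_str(128) = bin_str(64) + '0'
bin_str(64) = bin_str(32) + '0'
bin_str(32) = bin_str(16) + '0'
bin_str(16) = bin_str(8) + '0'
bin_str(8) = bin_str(4) + '0'
bin_str(4) = bin_str(2) + '0'
bin_str(2) = bin_str(1) + '0'
bin_str(1) = '1'  (base case)
Concatenating: '1' + '0' + '0' + '0' + '0' + '0' + '0' + '0' + '0' + '0' + '0' + '0' + '0' = '1000000000000'

1000000000000


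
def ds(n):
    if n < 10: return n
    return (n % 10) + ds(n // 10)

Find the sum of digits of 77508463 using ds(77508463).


ds(77508463) = 3 + ds(7750846)
ds(7750846) = 6 + ds(775084)
ds(775084) = 4 + ds(77508)
ds(77508) = 8 + ds(7750)
ds(7750) = 0 + ds(775)
ds(775) = 5 + ds(77)
ds(77) = 7 + ds(7)
ds(7) = 7  (base case)
Total: 3 + 6 + 4 + 8 + 0 + 5 + 7 + 7 = 40

40


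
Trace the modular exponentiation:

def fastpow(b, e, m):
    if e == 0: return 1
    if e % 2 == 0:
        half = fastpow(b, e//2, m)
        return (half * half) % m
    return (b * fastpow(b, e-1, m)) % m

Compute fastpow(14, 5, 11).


fastpow(14, 5, 11): e is odd, compute fastpow(14, 4, 11)
  fastpow(14, 4, 11): e is even, compute fastpow(14, 2, 11)
    fastpow(14, 2, 11): e is even, compute fastpow(14, 1, 11)
      fastpow(14, 1, 11): e is odd, compute fastpow(14, 0, 11)
        fastpow(14, 0, 11) = 1
      (14 * 1) % 11 = 3
    half=3, (3*3) % 11 = 9
  half=9, (9*9) % 11 = 4
(14 * 4) % 11 = 1

1


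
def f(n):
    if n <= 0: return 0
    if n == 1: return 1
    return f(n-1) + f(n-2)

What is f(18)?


Computing f(18) bottom-up:
f(0) = 0
f(1) = 1
f(2) = f(1) + f(0) = 1 + 0 = 1
f(3) = f(2) + f(1) = 1 + 1 = 2
f(4) = f(3) + f(2) = 2 + 1 = 3
f(5) = f(4) + f(3) = 3 + 2 = 5
f(6) = f(5) + f(4) = 5 + 3 = 8
f(7) = f(6) + f(5) = 8 + 5 = 13
f(8) = f(7) + f(6) = 13 + 8 = 21
f(9) = f(8) + f(7) = 21 + 13 = 34
f(10) = f(9) + f(8) = 34 + 21 = 55
f(11) = f(10) + f(9) = 55 + 34 = 89
f(12) = f(11) + f(10) = 89 + 55 = 144
f(13) = f(12) + f(11) = 144 + 89 = 233
f(14) = f(13) + f(12) = 233 + 144 = 377
f(15) = f(14) + f(13) = 377 + 233 = 610
f(16) = f(15) + f(14) = 610 + 377 = 987
f(17) = f(16) + f(15) = 987 + 610 = 1597
f(18) = f(17) + f(16) = 1597 + 987 = 2584

2584


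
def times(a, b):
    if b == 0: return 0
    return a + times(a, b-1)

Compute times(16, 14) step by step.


times(16, 14) = 16 + times(16, 13)
times(16, 13) = 16 + times(16, 12)
times(16, 12) = 16 + times(16, 11)
times(16, 11) = 16 + times(16, 10)
times(16, 10) = 16 + times(16, 9)
times(16, 9) = 16 + times(16, 8)
times(16, 8) = 16 + times(16, 7)
times(16, 7) = 16 + times(16, 6)
times(16, 6) = 16 + times(16, 5)
times(16, 5) = 16 + times(16, 4)
times(16, 4) = 16 + times(16, 3)
times(16, 3) = 16 + times(16, 2)
times(16, 2) = 16 + times(16, 1)
times(16, 1) = 16 + times(16, 0)
times(16, 0) = 0  (base case)
Total: 16 + 16 + 16 + 16 + 16 + 16 + 16 + 16 + 16 + 16 + 16 + 16 + 16 + 16 + 0 = 224

224


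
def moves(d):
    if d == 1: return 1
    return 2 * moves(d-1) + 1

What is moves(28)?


moves(28) = 2 * moves(27) + 1
moves(27) = 2 * moves(26) + 1
moves(26) = 2 * moves(25) + 1
moves(25) = 2 * moves(24) + 1
moves(24) = 2 * moves(23) + 1
moves(23) = 2 * moves(22) + 1
moves(22) = 2 * moves(21) + 1
moves(21) = 2 * moves(20) + 1
moves(20) = 2 * moves(19) + 1
moves(19) = 2 * moves(18) + 1
moves(18) = 2 * moves(17) + 1
moves(17) = 2 * moves(16) + 1
moves(16) = 2 * moves(15) + 1
moves(15) = 2 * moves(14) + 1
moves(14) = 2 * moves(13) + 1
moves(13) = 2 * moves(12) + 1
moves(12) = 2 * moves(11) + 1
moves(11) = 2 * moves(10) + 1
moves(10) = 2 * moves(9) + 1
moves(9) = 2 * moves(8) + 1
moves(8) = 2 * moves(7) + 1
moves(7) = 2 * moves(6) + 1
moves(6) = 2 * moves(5) + 1
moves(5) = 2 * moves(4) + 1
moves(4) = 2 * moves(3) + 1
moves(3) = 2 * moves(2) + 1
moves(2) = 2 * moves(1) + 1
moves(1) = 1  (base case)
moves(2) = 2 * 1 + 1 = 3
moves(3) = 2 * 3 + 1 = 7
moves(4) = 2 * 7 + 1 = 15
moves(5) = 2 * 15 + 1 = 31
moves(6) = 2 * 31 + 1 = 63
moves(7) = 2 * 63 + 1 = 127
moves(8) = 2 * 127 + 1 = 255
moves(9) = 2 * 255 + 1 = 511
moves(10) = 2 * 511 + 1 = 1023
moves(11) = 2 * 1023 + 1 = 2047
moves(12) = 2 * 2047 + 1 = 4095
moves(13) = 2 * 4095 + 1 = 8191
moves(14) = 2 * 8191 + 1 = 16383
moves(15) = 2 * 16383 + 1 = 32767
moves(16) = 2 * 32767 + 1 = 65535
moves(17) = 2 * 65535 + 1 = 131071
moves(18) = 2 * 131071 + 1 = 262143
moves(19) = 2 * 262143 + 1 = 524287
moves(20) = 2 * 524287 + 1 = 1048575
moves(21) = 2 * 1048575 + 1 = 2097151
moves(22) = 2 * 2097151 + 1 = 4194303
moves(23) = 2 * 4194303 + 1 = 8388607
moves(24) = 2 * 8388607 + 1 = 16777215
moves(25) = 2 * 16777215 + 1 = 33554431
moves(26) = 2 * 33554431 + 1 = 67108863
moves(27) = 2 * 67108863 + 1 = 134217727
moves(28) = 2 * 134217727 + 1 = 268435455

268435455


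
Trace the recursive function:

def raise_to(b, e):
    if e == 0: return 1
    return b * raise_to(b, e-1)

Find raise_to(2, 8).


raise_to(2, 8)
= 2 * raise_to(2, 7)
= 2 * 2 * raise_to(2, 6)
= 2 * 2 * 2 * raise_to(2, 5)
= 2 * 2 * 2 * 2 * raise_to(2, 4)
= 2 * 2 * 2 * 2 * 2 * raise_to(2, 3)
= 2 * 2 * 2 * 2 * 2 * 2 * raise_to(2, 2)
= 2 * 2 * 2 * 2 * 2 * 2 * 2 * raise_to(2, 1)
= 2 * 2 * 2 * 2 * 2 * 2 * 2 * 2 * raise_to(2, 0)
= 2 * 2 * 2 * 2 * 2 * 2 * 2 * 2 * 1
= 256

256


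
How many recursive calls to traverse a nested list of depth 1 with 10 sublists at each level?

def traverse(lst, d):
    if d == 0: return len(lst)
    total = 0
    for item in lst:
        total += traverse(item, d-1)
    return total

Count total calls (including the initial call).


At depth 0 (root): 1 call
At depth 1: each of 1 parents calls traverse on 10 children = 10 calls
Total: 1 + 10 = 11

11


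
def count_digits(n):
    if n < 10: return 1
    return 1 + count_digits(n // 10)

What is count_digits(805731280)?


count_digits(805731280) = 1 + count_digits(80573128)
count_digits(80573128) = 1 + count_digits(8057312)
count_digits(8057312) = 1 + count_digits(805731)
count_digits(805731) = 1 + count_digits(80573)
count_digits(80573) = 1 + count_digits(8057)
count_digits(8057) = 1 + count_digits(805)
count_digits(805) = 1 + count_digits(80)
count_digits(80) = 1 + count_digits(8)
count_digits(8) = 1  (base case: 8 < 10)
Unwinding: 1 + 1 + 1 + 1 + 1 + 1 + 1 + 1 + 1 = 9

9


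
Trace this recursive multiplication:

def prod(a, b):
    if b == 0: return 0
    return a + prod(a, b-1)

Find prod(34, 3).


prod(34, 3) = 34 + prod(34, 2)
prod(34, 2) = 34 + prod(34, 1)
prod(34, 1) = 34 + prod(34, 0)
prod(34, 0) = 0  (base case)
Total: 34 + 34 + 34 + 0 = 102

102


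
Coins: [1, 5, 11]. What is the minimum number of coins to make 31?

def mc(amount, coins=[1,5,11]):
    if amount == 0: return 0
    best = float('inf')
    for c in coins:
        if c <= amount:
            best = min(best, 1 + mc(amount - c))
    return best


Building up with DP:
mc(0) = 0
mc(1) = min(1+mc(0)=1+0=1) = 1
mc(2) = min(1+mc(1)=1+1=2) = 2
mc(3) = min(1+mc(2)=1+2=3) = 3
mc(4) = min(1+mc(3)=1+3=4) = 4
mc(5) = min(1+mc(4)=1+4=5, 1+mc(0)=1+0=1) = 1
mc(6) = min(1+mc(5)=1+1=2, 1+mc(1)=1+1=2) = 2
mc(7) = min(1+mc(6)=1+2=3, 1+mc(2)=1+2=3) = 3
mc(8) = min(1+mc(7)=1+3=4, 1+mc(3)=1+3=4) = 4
mc(9) = min(1+mc(8)=1+4=5, 1+mc(4)=1+4=5) = 5
mc(10) = min(1+mc(9)=1+5=6, 1+mc(5)=1+1=2) = 2
mc(11) = min(1+mc(10)=1+2=3, 1+mc(6)=1+2=3, 1+mc(0)=1+0=1) = 1
mc(12) = min(1+mc(11)=1+1=2, 1+mc(7)=1+3=4, 1+mc(1)=1+1=2) = 2
mc(13) = min(1+mc(12)=1+2=3, 1+mc(8)=1+4=5, 1+mc(2)=1+2=3) = 3
mc(14) = min(1+mc(13)=1+3=4, 1+mc(9)=1+5=6, 1+mc(3)=1+3=4) = 4
mc(15) = min(1+mc(14)=1+4=5, 1+mc(10)=1+2=3, 1+mc(4)=1+4=5) = 3
mc(16) = min(1+mc(15)=1+3=4, 1+mc(11)=1+1=2, 1+mc(5)=1+1=2) = 2
mc(17) = min(1+mc(16)=1+2=3, 1+mc(12)=1+2=3, 1+mc(6)=1+2=3) = 3
mc(18) = min(1+mc(17)=1+3=4, 1+mc(13)=1+3=4, 1+mc(7)=1+3=4) = 4
mc(19) = min(1+mc(18)=1+4=5, 1+mc(14)=1+4=5, 1+mc(8)=1+4=5) = 5
mc(20) = min(1+mc(19)=1+5=6, 1+mc(15)=1+3=4, 1+mc(9)=1+5=6) = 4
mc(21) = min(1+mc(20)=1+4=5, 1+mc(16)=1+2=3, 1+mc(10)=1+2=3) = 3
mc(22) = min(1+mc(21)=1+3=4, 1+mc(17)=1+3=4, 1+mc(11)=1+1=2) = 2
mc(23) = min(1+mc(22)=1+2=3, 1+mc(18)=1+4=5, 1+mc(12)=1+2=3) = 3
mc(24) = min(1+mc(23)=1+3=4, 1+mc(19)=1+5=6, 1+mc(13)=1+3=4) = 4
mc(25) = min(1+mc(24)=1+4=5, 1+mc(20)=1+4=5, 1+mc(14)=1+4=5) = 5
mc(26) = min(1+mc(25)=1+5=6, 1+mc(21)=1+3=4, 1+mc(15)=1+3=4) = 4
mc(27) = min(1+mc(26)=1+4=5, 1+mc(22)=1+2=3, 1+mc(16)=1+2=3) = 3
mc(28) = min(1+mc(27)=1+3=4, 1+mc(23)=1+3=4, 1+mc(17)=1+3=4) = 4
mc(29) = min(1+mc(28)=1+4=5, 1+mc(24)=1+4=5, 1+mc(18)=1+4=5) = 5
mc(30) = min(1+mc(29)=1+5=6, 1+mc(25)=1+5=6, 1+mc(19)=1+5=6) = 6
mc(31) = min(1+mc(30)=1+6=7, 1+mc(26)=1+4=5, 1+mc(20)=1+4=5) = 5

5


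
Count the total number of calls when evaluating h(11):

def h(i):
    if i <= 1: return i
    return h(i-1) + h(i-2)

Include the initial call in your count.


Let C(n) = total calls for h(n)
C(0) = 1, C(1) = 1
C(2) = 1 + C(1) + C(0) = 1 + 1 + 1 = 3
C(3) = 1 + C(2) + C(1) = 1 + 3 + 1 = 5
C(4) = 1 + C(3) + C(2) = 1 + 5 + 3 = 9
C(5) = 1 + C(4) + C(3) = 1 + 9 + 5 = 15
C(6) = 1 + C(5) + C(4) = 1 + 15 + 9 = 25
C(7) = 1 + C(6) + C(5) = 1 + 25 + 15 = 41
C(8) = 1 + C(7) + C(6) = 1 + 41 + 25 = 67
C(9) = 1 + C(8) + C(7) = 1 + 67 + 41 = 109
C(10) = 1 + C(9) + C(8) = 1 + 109 + 67 = 177
C(11) = 1 + C(10) + C(9) = 1 + 177 + 109 = 287

287


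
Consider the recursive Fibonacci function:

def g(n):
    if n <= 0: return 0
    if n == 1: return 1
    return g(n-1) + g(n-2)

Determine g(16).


Computing g(16) bottom-up:
g(0) = 0
g(1) = 1
g(2) = g(1) + g(0) = 1 + 0 = 1
g(3) = g(2) + g(1) = 1 + 1 = 2
g(4) = g(3) + g(2) = 2 + 1 = 3
g(5) = g(4) + g(3) = 3 + 2 = 5
g(6) = g(5) + g(4) = 5 + 3 = 8
g(7) = g(6) + g(5) = 8 + 5 = 13
g(8) = g(7) + g(6) = 13 + 8 = 21
g(9) = g(8) + g(7) = 21 + 13 = 34
g(10) = g(9) + g(8) = 34 + 21 = 55
g(11) = g(10) + g(9) = 55 + 34 = 89
g(12) = g(11) + g(10) = 89 + 55 = 144
g(13) = g(12) + g(11) = 144 + 89 = 233
g(14) = g(13) + g(12) = 233 + 144 = 377
g(15) = g(14) + g(13) = 377 + 233 = 610
g(16) = g(15) + g(14) = 610 + 377 = 987

987


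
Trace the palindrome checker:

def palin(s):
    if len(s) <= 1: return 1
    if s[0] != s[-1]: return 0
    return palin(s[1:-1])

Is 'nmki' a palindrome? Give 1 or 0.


palin('nmki'): s[0]='n' != s[-1]='i' -> return 0
Result: 0 (not a palindrome)

0


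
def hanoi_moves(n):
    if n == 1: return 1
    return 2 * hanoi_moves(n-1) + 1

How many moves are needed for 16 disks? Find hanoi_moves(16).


hanoi_moves(16) = 2 * hanoi_moves(15) + 1
hanoi_moves(15) = 2 * hanoi_moves(14) + 1
hanoi_moves(14) = 2 * hanoi_moves(13) + 1
hanoi_moves(13) = 2 * hanoi_moves(12) + 1
hanoi_moves(12) = 2 * hanoi_moves(11) + 1
hanoi_moves(11) = 2 * hanoi_moves(10) + 1
hanoi_moves(10) = 2 * hanoi_moves(9) + 1
hanoi_moves(9) = 2 * hanoi_moves(8) + 1
hanoi_moves(8) = 2 * hanoi_moves(7) + 1
hanoi_moves(7) = 2 * hanoi_moves(6) + 1
hanoi_moves(6) = 2 * hanoi_moves(5) + 1
hanoi_moves(5) = 2 * hanoi_moves(4) + 1
hanoi_moves(4) = 2 * hanoi_moves(3) + 1
hanoi_moves(3) = 2 * hanoi_moves(2) + 1
hanoi_moves(2) = 2 * hanoi_moves(1) + 1
hanoi_moves(1) = 1  (base case)
hanoi_moves(2) = 2 * 1 + 1 = 3
hanoi_moves(3) = 2 * 3 + 1 = 7
hanoi_moves(4) = 2 * 7 + 1 = 15
hanoi_moves(5) = 2 * 15 + 1 = 31
hanoi_moves(6) = 2 * 31 + 1 = 63
hanoi_moves(7) = 2 * 63 + 1 = 127
hanoi_moves(8) = 2 * 127 + 1 = 255
hanoi_moves(9) = 2 * 255 + 1 = 511
hanoi_moves(10) = 2 * 511 + 1 = 1023
hanoi_moves(11) = 2 * 1023 + 1 = 2047
hanoi_moves(12) = 2 * 2047 + 1 = 4095
hanoi_moves(13) = 2 * 4095 + 1 = 8191
hanoi_moves(14) = 2 * 8191 + 1 = 16383
hanoi_moves(15) = 2 * 16383 + 1 = 32767
hanoi_moves(16) = 2 * 32767 + 1 = 65535

65535


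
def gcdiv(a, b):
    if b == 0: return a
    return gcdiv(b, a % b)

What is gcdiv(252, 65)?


gcdiv(252, 65) = gcdiv(65, 57)
gcdiv(65, 57) = gcdiv(57, 8)
gcdiv(57, 8) = gcdiv(8, 1)
gcdiv(8, 1) = gcdiv(1, 0)
gcdiv(1, 0) = 1  (base case)

1


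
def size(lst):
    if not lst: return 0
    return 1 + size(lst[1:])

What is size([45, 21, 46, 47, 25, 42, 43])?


size([45, 21, 46, 47, 25, 42, 43]) = 1 + size([21, 46, 47, 25, 42, 43])
size([21, 46, 47, 25, 42, 43]) = 1 + size([46, 47, 25, 42, 43])
size([46, 47, 25, 42, 43]) = 1 + size([47, 25, 42, 43])
size([47, 25, 42, 43]) = 1 + size([25, 42, 43])
size([25, 42, 43]) = 1 + size([42, 43])
size([42, 43]) = 1 + size([43])
size([43]) = 1 + size([])
size([]) = 0  (base case)
Unwinding: 1 + 1 + 1 + 1 + 1 + 1 + 1 + 0 = 7

7


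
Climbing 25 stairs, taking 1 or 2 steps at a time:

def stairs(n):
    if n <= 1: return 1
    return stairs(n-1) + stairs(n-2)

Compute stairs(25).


Building up from base cases:
stairs(0) = 1
stairs(1) = 1
stairs(2) = stairs(1) + stairs(0) = 1 + 1 = 2
stairs(3) = stairs(2) + stairs(1) = 2 + 1 = 3
stairs(4) = stairs(3) + stairs(2) = 3 + 2 = 5
stairs(5) = stairs(4) + stairs(3) = 5 + 3 = 8
stairs(6) = stairs(5) + stairs(4) = 8 + 5 = 13
stairs(7) = stairs(6) + stairs(5) = 13 + 8 = 21
stairs(8) = stairs(7) + stairs(6) = 21 + 13 = 34
stairs(9) = stairs(8) + stairs(7) = 34 + 21 = 55
stairs(10) = stairs(9) + stairs(8) = 55 + 34 = 89
stairs(11) = stairs(10) + stairs(9) = 89 + 55 = 144
stairs(12) = stairs(11) + stairs(10) = 144 + 89 = 233
stairs(13) = stairs(12) + stairs(11) = 233 + 144 = 377
stairs(14) = stairs(13) + stairs(12) = 377 + 233 = 610
stairs(15) = stairs(14) + stairs(13) = 610 + 377 = 987
stairs(16) = stairs(15) + stairs(14) = 987 + 610 = 1597
stairs(17) = stairs(16) + stairs(15) = 1597 + 987 = 2584
stairs(18) = stairs(17) + stairs(16) = 2584 + 1597 = 4181
stairs(19) = stairs(18) + stairs(17) = 4181 + 2584 = 6765
stairs(20) = stairs(19) + stairs(18) = 6765 + 4181 = 10946
stairs(21) = stairs(20) + stairs(19) = 10946 + 6765 = 17711
stairs(22) = stairs(21) + stairs(20) = 17711 + 10946 = 28657
stairs(23) = stairs(22) + stairs(21) = 28657 + 17711 = 46368
stairs(24) = stairs(23) + stairs(22) = 46368 + 28657 = 75025
stairs(25) = stairs(24) + stairs(23) = 75025 + 46368 = 121393

121393


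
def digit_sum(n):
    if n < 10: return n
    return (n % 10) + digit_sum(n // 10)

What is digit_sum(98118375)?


digit_sum(98118375) = 5 + digit_sum(9811837)
digit_sum(9811837) = 7 + digit_sum(981183)
digit_sum(981183) = 3 + digit_sum(98118)
digit_sum(98118) = 8 + digit_sum(9811)
digit_sum(9811) = 1 + digit_sum(981)
digit_sum(981) = 1 + digit_sum(98)
digit_sum(98) = 8 + digit_sum(9)
digit_sum(9) = 9  (base case)
Total: 5 + 7 + 3 + 8 + 1 + 1 + 8 + 9 = 42

42


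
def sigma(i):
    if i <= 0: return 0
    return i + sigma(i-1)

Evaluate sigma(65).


sigma(65)
= 65 + 64 + 63 + 62 + 61 + 60 + 59 + 58 + 57 + 56 + 55 + 54 + 53 + 52 + 51 + 50 + 49 + 48 + 47 + 46 + 45 + 44 + 43 + 42 + 41 + 40 + 39 + 38 + 37 + 36 + 35 + 34 + 33 + 32 + 31 + 30 + 29 + 28 + 27 + 26 + 25 + 24 + 23 + 22 + 21 + 20 + 19 + 18 + 17 + 16 + 15 + 14 + 13 + 12 + 11 + 10 + 9 + 8 + 7 + 6 + 5 + 4 + 3 + 2 + 1 + sigma(0)
= 65 + 64 + 63 + 62 + 61 + 60 + 59 + 58 + 57 + 56 + 55 + 54 + 53 + 52 + 51 + 50 + 49 + 48 + 47 + 46 + 45 + 44 + 43 + 42 + 41 + 40 + 39 + 38 + 37 + 36 + 35 + 34 + 33 + 32 + 31 + 30 + 29 + 28 + 27 + 26 + 25 + 24 + 23 + 22 + 21 + 20 + 19 + 18 + 17 + 16 + 15 + 14 + 13 + 12 + 11 + 10 + 9 + 8 + 7 + 6 + 5 + 4 + 3 + 2 + 1 + 0
= 2145

2145


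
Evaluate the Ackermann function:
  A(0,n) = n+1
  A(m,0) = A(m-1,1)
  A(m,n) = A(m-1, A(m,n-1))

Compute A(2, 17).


A(2, 17) = A(1, A(2, 16))
  A(2, 16) = A(1, A(2, 15))
    A(2, 15) = A(1, A(2, 14))
      A(2, 14) = A(1, A(2, 13))
        A(2, 13) = A(1, A(2, 12))
          A(2, 12) = A(1, A(2, 11))
          A(2, 11) = A(1, A(2, 10))
          A(2, 10) = A(1, A(2, 9))
          A(2, 9) = A(1, A(2, 8))
          A(2, 8) = A(1, A(2, 7))
          A(2, 7) = A(1, A(2, 6))
          A(2, 6) = A(1, A(2, 5))
          A(2, 5) = A(1, A(2, 4))
          A(2, 4) = A(1, A(2, 3))
          A(2, 3) = A(1, A(2, 2))
          A(2, 2) = A(1, A(2, 1))
          A(2, 1) = A(1, A(2, 0))
          A(2, 0) = A(1, 1)
          A(1, 1) = A(0, A(1, 0))
          A(1, 0) = A(0, 1)
          A(0, 1) = 2
            = A(0, 2)
          A(0, 2) = 3
            = A(1, 3)
          A(1, 3) = A(0, A(1, 2))
... (trace truncated)
Result: A(2, 17) = 37

37


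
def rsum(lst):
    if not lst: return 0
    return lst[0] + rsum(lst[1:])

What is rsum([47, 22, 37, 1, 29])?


rsum([47, 22, 37, 1, 29]) = 47 + rsum([22, 37, 1, 29])
rsum([22, 37, 1, 29]) = 22 + rsum([37, 1, 29])
rsum([37, 1, 29]) = 37 + rsum([1, 29])
rsum([1, 29]) = 1 + rsum([29])
rsum([29]) = 29 + rsum([])
rsum([]) = 0  (base case)
Total: 47 + 22 + 37 + 1 + 29 + 0 = 136

136


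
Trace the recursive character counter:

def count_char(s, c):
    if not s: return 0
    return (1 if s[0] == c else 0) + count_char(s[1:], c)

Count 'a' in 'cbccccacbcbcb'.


s[0]='c' != 'a' -> 0
s[0]='b' != 'a' -> 0
s[0]='c' != 'a' -> 0
s[0]='c' != 'a' -> 0
s[0]='c' != 'a' -> 0
s[0]='c' != 'a' -> 0
s[0]='a' == 'a' -> 1
s[0]='c' != 'a' -> 0
s[0]='b' != 'a' -> 0
s[0]='c' != 'a' -> 0
s[0]='b' != 'a' -> 0
s[0]='c' != 'a' -> 0
s[0]='b' != 'a' -> 0
Sum: 0 + 0 + 0 + 0 + 0 + 0 + 1 + 0 + 0 + 0 + 0 + 0 + 0 = 1

1


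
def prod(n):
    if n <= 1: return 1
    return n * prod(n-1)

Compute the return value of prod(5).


prod(5)
= 5 * prod(4)
= 5 * 4 * prod(3)
= 5 * 4 * 3 * prod(2)
= 5 * 4 * 3 * 2 * prod(1)
= 5 * 4 * 3 * 2 * 1
= 120

120


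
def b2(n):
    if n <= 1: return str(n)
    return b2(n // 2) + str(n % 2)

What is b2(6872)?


b2(6872) = b2(3436) + '0'
b2(3436) = b2(1718) + '0'
b2(1718) = b2(859) + '0'
b2(859) = b2(429) + '1'
b2(429) = b2(214) + '1'
b2(214) = b2(107) + '0'
b2(107) = b2(53) + '1'
b2(53) = b2(26) + '1'
b2(26) = b2(13) + '0'
b2(13) = b2(6) + '1'
b2(6) = b2(3) + '0'
b2(3) = b2(1) + '1'
b2(1) = '1'  (base case)
Concatenating: '1' + '1' + '0' + '1' + '0' + '1' + '1' + '0' + '1' + '1' + '0' + '0' + '0' = '1101011011000'

1101011011000


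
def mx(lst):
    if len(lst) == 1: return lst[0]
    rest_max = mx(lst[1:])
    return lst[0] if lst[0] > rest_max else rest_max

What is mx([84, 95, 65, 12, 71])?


mx([84, 95, 65, 12, 71]): compare 84 with mx([95, 65, 12, 71])
mx([95, 65, 12, 71]): compare 95 with mx([65, 12, 71])
mx([65, 12, 71]): compare 65 with mx([12, 71])
mx([12, 71]): compare 12 with mx([71])
mx([71]) = 71  (base case)
Compare 12 with 71 -> 71
Compare 65 with 71 -> 71
Compare 95 with 71 -> 95
Compare 84 with 95 -> 95

95


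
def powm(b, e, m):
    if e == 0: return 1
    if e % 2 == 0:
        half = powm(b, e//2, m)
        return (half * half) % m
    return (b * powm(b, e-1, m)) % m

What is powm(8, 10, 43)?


powm(8, 10, 43): e is even, compute powm(8, 5, 43)
  powm(8, 5, 43): e is odd, compute powm(8, 4, 43)
    powm(8, 4, 43): e is even, compute powm(8, 2, 43)
      powm(8, 2, 43): e is even, compute powm(8, 1, 43)
        powm(8, 1, 43): e is odd, compute powm(8, 0, 43)
          powm(8, 0, 43) = 1
        (8 * 1) % 43 = 8
      half=8, (8*8) % 43 = 21
    half=21, (21*21) % 43 = 11
  (8 * 11) % 43 = 2
half=2, (2*2) % 43 = 4

4


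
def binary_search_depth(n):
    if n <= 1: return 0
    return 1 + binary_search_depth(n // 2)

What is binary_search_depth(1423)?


1423 / 2 = 711
711 / 2 = 355
355 / 2 = 177
177 / 2 = 88
88 / 2 = 44
44 / 2 = 22
22 / 2 = 11
11 / 2 = 5
5 / 2 = 2
2 / 2 = 1
Reached 1 after 10 halvings

10


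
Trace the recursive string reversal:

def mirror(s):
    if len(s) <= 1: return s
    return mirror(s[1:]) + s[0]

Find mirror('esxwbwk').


mirror('esxwbwk') = mirror('sxwbwk') + 'e'
mirror('sxwbwk') = mirror('xwbwk') + 's'
mirror('xwbwk') = mirror('wbwk') + 'x'
mirror('wbwk') = mirror('bwk') + 'w'
mirror('bwk') = mirror('wk') + 'b'
mirror('wk') = mirror('k') + 'w'
mirror('k') = 'k'  (base case)
Concatenating: 'k' + 'w' + 'b' + 'w' + 'x' + 's' + 'e' = 'kwbwxse'

kwbwxse


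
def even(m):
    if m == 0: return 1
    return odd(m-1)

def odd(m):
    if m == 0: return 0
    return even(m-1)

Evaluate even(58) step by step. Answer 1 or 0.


even(58) = odd(57)
odd(57) = even(56)
even(56) = odd(55)
odd(55) = even(54)
even(54) = odd(53)
odd(53) = even(52)
even(52) = odd(51)
odd(51) = even(50)
even(50) = odd(49)
odd(49) = even(48)
even(48) = odd(47)
odd(47) = even(46)
even(46) = odd(45)
odd(45) = even(44)
even(44) = odd(43)
odd(43) = even(42)
even(42) = odd(41)
odd(41) = even(40)
even(40) = odd(39)
odd(39) = even(38)
even(38) = odd(37)
odd(37) = even(36)
even(36) = odd(35)
odd(35) = even(34)
even(34) = odd(33)
odd(33) = even(32)
even(32) = odd(31)
odd(31) = even(30)
even(30) = odd(29)
odd(29) = even(28)
even(28) = odd(27)
odd(27) = even(26)
even(26) = odd(25)
odd(25) = even(24)
even(24) = odd(23)
odd(23) = even(22)
even(22) = odd(21)
odd(21) = even(20)
even(20) = odd(19)
odd(19) = even(18)
even(18) = odd(17)
odd(17) = even(16)
even(16) = odd(15)
odd(15) = even(14)
even(14) = odd(13)
odd(13) = even(12)
even(12) = odd(11)
odd(11) = even(10)
even(10) = odd(9)
odd(9) = even(8)
even(8) = odd(7)
odd(7) = even(6)
even(6) = odd(5)
odd(5) = even(4)
even(4) = odd(3)
odd(3) = even(2)
even(2) = odd(1)
odd(1) = even(0)
even(0) = 1  (base case)
Result: 1

1


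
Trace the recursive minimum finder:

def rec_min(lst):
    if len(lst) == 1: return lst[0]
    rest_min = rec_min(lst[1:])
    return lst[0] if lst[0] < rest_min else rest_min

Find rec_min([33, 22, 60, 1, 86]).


rec_min([33, 22, 60, 1, 86]): compare 33 with rec_min([22, 60, 1, 86])
rec_min([22, 60, 1, 86]): compare 22 with rec_min([60, 1, 86])
rec_min([60, 1, 86]): compare 60 with rec_min([1, 86])
rec_min([1, 86]): compare 1 with rec_min([86])
rec_min([86]) = 86  (base case)
Compare 1 with 86 -> 1
Compare 60 with 1 -> 1
Compare 22 with 1 -> 1
Compare 33 with 1 -> 1

1


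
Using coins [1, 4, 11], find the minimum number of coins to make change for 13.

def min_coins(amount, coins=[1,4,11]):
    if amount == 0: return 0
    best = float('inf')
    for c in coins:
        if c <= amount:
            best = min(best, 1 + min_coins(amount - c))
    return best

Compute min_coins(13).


Building up with DP:
min_coins(0) = 0
min_coins(1) = min(1+min_coins(0)=1+0=1) = 1
min_coins(2) = min(1+min_coins(1)=1+1=2) = 2
min_coins(3) = min(1+min_coins(2)=1+2=3) = 3
min_coins(4) = min(1+min_coins(3)=1+3=4, 1+min_coins(0)=1+0=1) = 1
min_coins(5) = min(1+min_coins(4)=1+1=2, 1+min_coins(1)=1+1=2) = 2
min_coins(6) = min(1+min_coins(5)=1+2=3, 1+min_coins(2)=1+2=3) = 3
min_coins(7) = min(1+min_coins(6)=1+3=4, 1+min_coins(3)=1+3=4) = 4
min_coins(8) = min(1+min_coins(7)=1+4=5, 1+min_coins(4)=1+1=2) = 2
min_coins(9) = min(1+min_coins(8)=1+2=3, 1+min_coins(5)=1+2=3) = 3
min_coins(10) = min(1+min_coins(9)=1+3=4, 1+min_coins(6)=1+3=4) = 4
min_coins(11) = min(1+min_coins(10)=1+4=5, 1+min_coins(7)=1+4=5, 1+min_coins(0)=1+0=1) = 1
min_coins(12) = min(1+min_coins(11)=1+1=2, 1+min_coins(8)=1+2=3, 1+min_coins(1)=1+1=2) = 2
min_coins(13) = min(1+min_coins(12)=1+2=3, 1+min_coins(9)=1+3=4, 1+min_coins(2)=1+2=3) = 3

3


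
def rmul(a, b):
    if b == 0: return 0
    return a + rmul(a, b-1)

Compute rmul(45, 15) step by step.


rmul(45, 15) = 45 + rmul(45, 14)
rmul(45, 14) = 45 + rmul(45, 13)
rmul(45, 13) = 45 + rmul(45, 12)
rmul(45, 12) = 45 + rmul(45, 11)
rmul(45, 11) = 45 + rmul(45, 10)
rmul(45, 10) = 45 + rmul(45, 9)
rmul(45, 9) = 45 + rmul(45, 8)
rmul(45, 8) = 45 + rmul(45, 7)
rmul(45, 7) = 45 + rmul(45, 6)
rmul(45, 6) = 45 + rmul(45, 5)
rmul(45, 5) = 45 + rmul(45, 4)
rmul(45, 4) = 45 + rmul(45, 3)
rmul(45, 3) = 45 + rmul(45, 2)
rmul(45, 2) = 45 + rmul(45, 1)
rmul(45, 1) = 45 + rmul(45, 0)
rmul(45, 0) = 0  (base case)
Total: 45 + 45 + 45 + 45 + 45 + 45 + 45 + 45 + 45 + 45 + 45 + 45 + 45 + 45 + 45 + 0 = 675

675


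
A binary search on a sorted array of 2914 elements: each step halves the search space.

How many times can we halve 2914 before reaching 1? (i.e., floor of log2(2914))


2914 / 2 = 1457
1457 / 2 = 728
728 / 2 = 364
364 / 2 = 182
182 / 2 = 91
91 / 2 = 45
45 / 2 = 22
22 / 2 = 11
11 / 2 = 5
5 / 2 = 2
2 / 2 = 1
Reached 1 after 11 halvings

11


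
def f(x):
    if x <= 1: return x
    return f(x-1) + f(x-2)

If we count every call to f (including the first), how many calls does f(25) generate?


Let C(n) = total calls for f(n)
C(0) = 1, C(1) = 1
C(2) = 1 + C(1) + C(0) = 1 + 1 + 1 = 3
C(3) = 1 + C(2) + C(1) = 1 + 3 + 1 = 5
C(4) = 1 + C(3) + C(2) = 1 + 5 + 3 = 9
C(5) = 1 + C(4) + C(3) = 1 + 9 + 5 = 15
C(6) = 1 + C(5) + C(4) = 1 + 15 + 9 = 25
C(7) = 1 + C(6) + C(5) = 1 + 25 + 15 = 41
C(8) = 1 + C(7) + C(6) = 1 + 41 + 25 = 67
C(9) = 1 + C(8) + C(7) = 1 + 67 + 41 = 109
C(10) = 1 + C(9) + C(8) = 1 + 109 + 67 = 177
C(11) = 1 + C(10) + C(9) = 1 + 177 + 109 = 287
C(12) = 1 + C(11) + C(10) = 1 + 287 + 177 = 465
C(13) = 1 + C(12) + C(11) = 1 + 465 + 287 = 753
C(14) = 1 + C(13) + C(12) = 1 + 753 + 465 = 1219
C(15) = 1 + C(14) + C(13) = 1 + 1219 + 753 = 1973
C(16) = 1 + C(15) + C(14) = 1 + 1973 + 1219 = 3193
C(17) = 1 + C(16) + C(15) = 1 + 3193 + 1973 = 5167
C(18) = 1 + C(17) + C(16) = 1 + 5167 + 3193 = 8361
C(19) = 1 + C(18) + C(17) = 1 + 8361 + 5167 = 13529
C(20) = 1 + C(19) + C(18) = 1 + 13529 + 8361 = 21891
C(21) = 1 + C(20) + C(19) = 1 + 21891 + 13529 = 35421
C(22) = 1 + C(21) + C(20) = 1 + 35421 + 21891 = 57313
C(23) = 1 + C(22) + C(21) = 1 + 57313 + 35421 = 92735
C(24) = 1 + C(23) + C(22) = 1 + 92735 + 57313 = 150049
C(25) = 1 + C(24) + C(23) = 1 + 150049 + 92735 = 242785

242785


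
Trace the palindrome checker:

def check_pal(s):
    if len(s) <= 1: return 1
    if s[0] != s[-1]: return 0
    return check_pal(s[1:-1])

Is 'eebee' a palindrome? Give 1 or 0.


check_pal('eebee'): s[0]='e' == s[-1]='e' -> check check_pal('ebe')
check_pal('ebe'): s[0]='e' == s[-1]='e' -> check check_pal('b')
check_pal('b'): len <= 1 -> return 1  (base case)
Result: 1 (palindrome)

1
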